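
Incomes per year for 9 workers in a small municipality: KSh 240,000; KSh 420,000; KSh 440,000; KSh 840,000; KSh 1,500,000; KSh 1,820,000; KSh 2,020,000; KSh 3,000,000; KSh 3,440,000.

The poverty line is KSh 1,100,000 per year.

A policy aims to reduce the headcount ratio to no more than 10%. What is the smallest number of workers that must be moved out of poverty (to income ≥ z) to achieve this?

4 of the 9 workers are poor, so H = 4/9 = 0.444.
A headcount ratio of at most 10% allows at most ⌊0.10 × 9⌋ = 0 poor workers.
So at least 4 − 0 = 4 must be lifted.

4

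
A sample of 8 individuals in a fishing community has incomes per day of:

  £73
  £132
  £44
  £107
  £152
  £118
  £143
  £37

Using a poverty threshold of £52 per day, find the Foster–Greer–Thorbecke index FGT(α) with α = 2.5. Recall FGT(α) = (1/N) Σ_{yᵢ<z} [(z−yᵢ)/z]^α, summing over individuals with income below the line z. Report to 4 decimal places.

0.0067

Below the line: £37, £44 (q = 2 of N = 8).
Relative gaps: (52−37)/52 = 0.2885; (52−44)/52 = 0.1538.
Raised to α = 2.5: 0.04469; 0.00928.
Sum = 0.053975; FGT(2.5) = 0.053975 / 8 = 0.0067.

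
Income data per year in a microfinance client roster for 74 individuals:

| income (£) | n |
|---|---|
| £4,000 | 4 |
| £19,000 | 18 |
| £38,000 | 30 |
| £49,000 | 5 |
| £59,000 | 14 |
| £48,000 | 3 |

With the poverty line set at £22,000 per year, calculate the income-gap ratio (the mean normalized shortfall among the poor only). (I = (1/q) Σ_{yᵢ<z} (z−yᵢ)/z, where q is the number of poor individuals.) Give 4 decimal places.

Incomes under z: 4×£4,000, 18×£19,000 (q = 22 of N = 74).
Shortfall ratios (z−y)/z: 0.8182 (×4), 0.1364 (×18); sum = 5.727273.
I averages over the q = 22 poor units only: 5.727273 / 22 = 0.2603.

0.2603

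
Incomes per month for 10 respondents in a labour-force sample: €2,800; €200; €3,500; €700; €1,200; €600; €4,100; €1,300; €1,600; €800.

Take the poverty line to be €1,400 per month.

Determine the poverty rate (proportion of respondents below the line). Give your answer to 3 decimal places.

6 of the 10 respondents have income below €1,400.
H = 6/10 = 0.600.

0.600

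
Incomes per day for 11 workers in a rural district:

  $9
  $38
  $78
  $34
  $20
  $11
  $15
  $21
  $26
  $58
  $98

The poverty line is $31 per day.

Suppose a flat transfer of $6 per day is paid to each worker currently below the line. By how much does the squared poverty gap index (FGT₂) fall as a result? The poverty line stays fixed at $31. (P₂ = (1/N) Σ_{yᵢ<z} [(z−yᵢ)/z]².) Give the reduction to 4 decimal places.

Before: below the line — $9, $11, $15, $20, $21, $26; squared poverty gap index (FGT₂) = 0.131113.
After the $6 transfer: below the line — $15, $17, $21, $26, $27; squared poverty gap index (FGT₂) = 0.056097.
Reduction = 0.131113 − 0.056097 = 0.0750.

0.0750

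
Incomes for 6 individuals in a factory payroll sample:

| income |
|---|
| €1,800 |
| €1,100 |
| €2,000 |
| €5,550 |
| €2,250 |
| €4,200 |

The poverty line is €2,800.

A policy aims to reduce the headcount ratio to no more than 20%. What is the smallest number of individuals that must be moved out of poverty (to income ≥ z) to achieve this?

4 of the 6 individuals are poor, so H = 4/6 = 0.667.
A headcount ratio of at most 20% allows at most ⌊0.20 × 6⌋ = 1 poor individuals.
So at least 4 − 1 = 3 must be lifted.

3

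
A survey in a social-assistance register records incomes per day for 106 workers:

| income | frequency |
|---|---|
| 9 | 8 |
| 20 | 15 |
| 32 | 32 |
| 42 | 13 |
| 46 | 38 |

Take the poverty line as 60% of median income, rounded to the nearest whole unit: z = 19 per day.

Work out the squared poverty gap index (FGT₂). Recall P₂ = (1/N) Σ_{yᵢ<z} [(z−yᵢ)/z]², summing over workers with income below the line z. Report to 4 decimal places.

Poor units: 8×9 (q = 8 of N = 106).
Relative gaps: (19−9)/19 = 0.5263 (×8).
Squared: 0.2770 (×8).
Sum = 2.216066; P₂ = 2.216066 / 106 = 0.0209.

0.0209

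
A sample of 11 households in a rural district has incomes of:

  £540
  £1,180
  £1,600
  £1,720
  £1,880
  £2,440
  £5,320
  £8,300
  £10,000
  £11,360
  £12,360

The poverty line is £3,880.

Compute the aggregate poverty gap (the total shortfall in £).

£13,920

Poor units: £540, £1,180, £1,600, £1,720, £1,880, £2,440 (q = 6 of N = 11).
Individual gaps: 3880−540 = 3340; 3880−1180 = 2700; 3880−1600 = 2280; 3880−1720 = 2160; 3880−1880 = 2000; 3880−2440 = 1440.
Aggregate gap = £13,920.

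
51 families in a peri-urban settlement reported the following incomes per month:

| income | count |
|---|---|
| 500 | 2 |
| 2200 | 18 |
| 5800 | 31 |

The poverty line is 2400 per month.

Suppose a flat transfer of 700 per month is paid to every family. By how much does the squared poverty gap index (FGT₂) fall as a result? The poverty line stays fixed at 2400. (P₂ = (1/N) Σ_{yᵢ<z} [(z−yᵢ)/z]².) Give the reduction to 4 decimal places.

0.0172

Before: below the line — 2×500, 18×2200; squared poverty gap index (FGT₂) = 0.027029.
After the 700 transfer: below the line — 2×1200; squared poverty gap index (FGT₂) = 0.009804.
Reduction = 0.027029 − 0.009804 = 0.0172.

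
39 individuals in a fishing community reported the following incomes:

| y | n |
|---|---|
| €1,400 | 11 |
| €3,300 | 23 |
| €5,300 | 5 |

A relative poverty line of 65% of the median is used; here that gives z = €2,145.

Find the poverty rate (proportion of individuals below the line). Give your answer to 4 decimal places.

11 of the 39 individuals have income below €2,145.
H = 11/39 = 0.2821.

0.2821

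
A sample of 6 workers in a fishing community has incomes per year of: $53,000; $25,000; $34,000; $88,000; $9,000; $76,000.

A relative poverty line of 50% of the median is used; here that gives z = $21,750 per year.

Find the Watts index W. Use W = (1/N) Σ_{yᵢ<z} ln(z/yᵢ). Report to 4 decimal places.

0.1471

Below the line: $9,000 (q = 1 of N = 6).
Log shortfalls: ln(21750/9000) = 0.8824.
W = 0.882389 / 6 = 0.1471.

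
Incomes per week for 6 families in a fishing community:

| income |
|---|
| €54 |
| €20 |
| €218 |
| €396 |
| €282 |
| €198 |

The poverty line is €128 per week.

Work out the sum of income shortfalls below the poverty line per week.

€182

Below the line: €20, €54 (q = 2 of N = 6).
Individual gaps: 128−20 = 108; 128−54 = 74.
Aggregate gap = €182.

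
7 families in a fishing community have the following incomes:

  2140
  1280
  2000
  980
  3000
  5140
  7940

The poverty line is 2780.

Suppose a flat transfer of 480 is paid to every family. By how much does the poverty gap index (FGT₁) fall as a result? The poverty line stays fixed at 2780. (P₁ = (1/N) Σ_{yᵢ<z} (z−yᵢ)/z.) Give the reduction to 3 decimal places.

Before: below the line — 980, 1280, 2000, 2140; poverty gap index (FGT₁) = 0.24255.
After the 480 transfer: below the line — 1460, 1760, 2480, 2620; poverty gap index (FGT₁) = 0.14388.
Reduction = 0.24255 − 0.14388 = 0.099.

0.099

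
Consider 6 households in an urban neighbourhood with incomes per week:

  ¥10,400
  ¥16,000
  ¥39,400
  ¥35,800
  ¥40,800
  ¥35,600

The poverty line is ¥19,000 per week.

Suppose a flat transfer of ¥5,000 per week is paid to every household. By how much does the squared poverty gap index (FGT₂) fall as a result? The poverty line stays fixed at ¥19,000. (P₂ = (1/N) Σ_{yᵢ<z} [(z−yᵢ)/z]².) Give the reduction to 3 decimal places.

Before: below the line — ¥10,400, ¥16,000; squared poverty gap index (FGT₂) = 0.03830.
After the ¥5,000 transfer: below the line — ¥15,400; squared poverty gap index (FGT₂) = 0.00598.
Reduction = 0.03830 − 0.00598 = 0.032.

0.032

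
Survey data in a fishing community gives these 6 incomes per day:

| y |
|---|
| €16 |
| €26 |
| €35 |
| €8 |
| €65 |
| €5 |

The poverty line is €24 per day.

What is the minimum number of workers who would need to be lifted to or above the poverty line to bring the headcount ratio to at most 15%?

3

3 of the 6 workers are poor, so H = 3/6 = 0.500.
A headcount ratio of at most 15% allows at most ⌊0.15 × 6⌋ = 0 poor workers.
So at least 3 − 0 = 3 must be lifted.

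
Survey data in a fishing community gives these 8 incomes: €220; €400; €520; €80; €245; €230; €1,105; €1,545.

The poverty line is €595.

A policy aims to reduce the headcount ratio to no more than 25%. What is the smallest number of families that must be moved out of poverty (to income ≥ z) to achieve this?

4

6 of the 8 families are poor, so H = 6/8 = 0.750.
A headcount ratio of at most 25% allows at most ⌊0.25 × 8⌋ = 2 poor families.
So at least 6 − 2 = 4 must be lifted.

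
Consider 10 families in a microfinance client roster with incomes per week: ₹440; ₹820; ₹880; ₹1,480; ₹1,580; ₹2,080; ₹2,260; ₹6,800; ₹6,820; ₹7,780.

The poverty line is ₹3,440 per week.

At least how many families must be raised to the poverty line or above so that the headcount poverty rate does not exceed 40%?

Currently q = 7 of N = 10 are below the line (H = 0.700).
A headcount ratio of at most 40% allows at most ⌊0.40 × 10⌋ = 4 poor families.
So at least 7 − 4 = 3 must be lifted.

3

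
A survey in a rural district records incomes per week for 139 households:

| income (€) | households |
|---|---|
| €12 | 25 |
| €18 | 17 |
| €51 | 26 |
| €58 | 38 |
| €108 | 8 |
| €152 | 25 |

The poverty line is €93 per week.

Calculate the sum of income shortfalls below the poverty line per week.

Incomes under z: 25×€12, 17×€18, 26×€51, 38×€58 (q = 106 of N = 139).
Individual gaps: 25×(93−12) = 2025; 17×(93−18) = 1275; 26×(93−51) = 1092; 38×(93−58) = 1330.
Aggregate gap = €5,722.

€5,722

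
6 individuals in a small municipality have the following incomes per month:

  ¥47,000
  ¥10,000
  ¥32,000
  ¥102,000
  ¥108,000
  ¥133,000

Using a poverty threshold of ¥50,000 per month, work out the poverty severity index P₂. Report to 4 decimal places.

Poor units: ¥10,000, ¥32,000, ¥47,000 (q = 3 of N = 6).
Relative gaps: (50000−10000)/50000 = 0.8000; (50000−32000)/50000 = 0.3600; (50000−47000)/50000 = 0.0600.
Squared: 0.6400; 0.1296; 0.0036.
Sum = 0.773200; P₂ = 0.773200 / 6 = 0.1289.

0.1289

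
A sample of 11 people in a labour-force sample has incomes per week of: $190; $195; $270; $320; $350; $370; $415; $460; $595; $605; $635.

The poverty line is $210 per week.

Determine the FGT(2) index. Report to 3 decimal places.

0.001

Below z: $190, $195 (q = 2 of N = 11).
Normalized shortfalls: (210−190)/210 = 0.0952; (210−195)/210 = 0.0714.
Squared: 0.0091; 0.0051.
Sum = 0.014172; P₂ = 0.014172 / 11 = 0.001.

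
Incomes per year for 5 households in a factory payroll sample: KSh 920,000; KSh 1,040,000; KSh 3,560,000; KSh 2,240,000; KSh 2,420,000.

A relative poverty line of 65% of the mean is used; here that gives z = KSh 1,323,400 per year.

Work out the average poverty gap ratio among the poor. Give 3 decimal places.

0.259

Poor units: KSh 920,000, KSh 1,040,000 (q = 2 of N = 5).
Relative gaps: 0.3048, 0.2141; sum = 0.518966.
I averages over the q = 2 poor units only: 0.518966 / 2 = 0.259.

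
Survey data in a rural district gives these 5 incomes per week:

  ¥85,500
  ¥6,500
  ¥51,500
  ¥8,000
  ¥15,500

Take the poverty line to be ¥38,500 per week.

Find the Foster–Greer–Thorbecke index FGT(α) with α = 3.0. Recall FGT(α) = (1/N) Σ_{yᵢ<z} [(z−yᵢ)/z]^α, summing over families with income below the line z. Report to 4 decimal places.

Incomes under z: ¥6,500, ¥8,000, ¥15,500 (q = 3 of N = 5).
Shortfall ratios: (38500−6500)/38500 = 0.8312; (38500−8000)/38500 = 0.7922; (38500−15500)/38500 = 0.5974.
Raised to α = 3.0: 0.57421; 0.49718; 0.21321.
Sum = 1.284597; FGT(3.0) = 1.284597 / 5 = 0.2569.

0.2569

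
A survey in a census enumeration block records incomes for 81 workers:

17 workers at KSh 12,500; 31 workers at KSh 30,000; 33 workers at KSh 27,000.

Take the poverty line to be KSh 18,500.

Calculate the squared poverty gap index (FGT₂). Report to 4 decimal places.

0.0221

Poor units: 17×KSh 12,500 (q = 17 of N = 81).
Relative gaps: (18500−12500)/18500 = 0.3243 (×17).
Squared: 0.1052 (×17).
Sum = 1.788167; P₂ = 1.788167 / 81 = 0.0221.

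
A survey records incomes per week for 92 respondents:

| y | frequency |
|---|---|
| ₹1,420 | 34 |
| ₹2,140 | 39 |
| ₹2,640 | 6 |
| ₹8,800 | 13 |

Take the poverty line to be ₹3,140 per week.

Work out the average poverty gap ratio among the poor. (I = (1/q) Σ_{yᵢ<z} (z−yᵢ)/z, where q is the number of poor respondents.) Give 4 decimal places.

Incomes under z: 34×₹1,420, 39×₹2,140, 6×₹2,640 (q = 79 of N = 92).
Shortfall ratios (z−y)/z: 0.5478 (×34), 0.3185 (×39), 0.1592 (×6); sum = 32.000000.
The income-gap ratio divides by q (the poor only): 32.000000 / 79 = 0.4051.

0.4051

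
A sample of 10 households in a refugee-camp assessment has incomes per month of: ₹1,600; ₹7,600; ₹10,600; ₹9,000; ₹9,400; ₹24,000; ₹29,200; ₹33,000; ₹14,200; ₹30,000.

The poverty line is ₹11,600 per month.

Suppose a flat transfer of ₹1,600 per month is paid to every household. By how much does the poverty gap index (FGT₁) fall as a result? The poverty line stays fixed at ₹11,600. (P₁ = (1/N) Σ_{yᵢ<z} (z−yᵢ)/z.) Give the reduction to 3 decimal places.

0.064

Before: below the line — ₹1,600, ₹7,600, ₹9,000, ₹9,400, ₹10,600; poverty gap index (FGT₁) = 0.17069.
After the ₹1,600 transfer: below the line — ₹3,200, ₹9,200, ₹10,600, ₹11,000; poverty gap index (FGT₁) = 0.10690.
Reduction = 0.17069 − 0.10690 = 0.064.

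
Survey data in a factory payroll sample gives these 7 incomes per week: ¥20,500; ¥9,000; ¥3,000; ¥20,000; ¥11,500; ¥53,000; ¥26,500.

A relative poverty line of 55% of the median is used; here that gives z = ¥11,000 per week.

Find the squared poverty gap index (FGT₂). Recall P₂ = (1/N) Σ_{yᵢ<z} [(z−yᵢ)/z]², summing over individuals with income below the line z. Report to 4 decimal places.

0.0803

Incomes under z: ¥3,000, ¥9,000 (q = 2 of N = 7).
Gap ratios (z−y)/z: (11000−3000)/11000 = 0.7273; (11000−9000)/11000 = 0.1818.
Squared: 0.5289; 0.0331.
Sum = 0.561983; P₂ = 0.561983 / 7 = 0.0803.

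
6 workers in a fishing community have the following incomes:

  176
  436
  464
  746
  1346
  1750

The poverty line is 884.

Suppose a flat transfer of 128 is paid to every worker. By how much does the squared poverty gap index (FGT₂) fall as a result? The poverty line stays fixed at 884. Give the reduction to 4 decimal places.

0.0796

Before: below the line — 176, 436, 464, 746; squared poverty gap index (FGT₂) = 0.191397.
After the 128 transfer: below the line — 304, 564, 592, 874; squared poverty gap index (FGT₂) = 0.111792.
Reduction = 0.191397 − 0.111792 = 0.0796.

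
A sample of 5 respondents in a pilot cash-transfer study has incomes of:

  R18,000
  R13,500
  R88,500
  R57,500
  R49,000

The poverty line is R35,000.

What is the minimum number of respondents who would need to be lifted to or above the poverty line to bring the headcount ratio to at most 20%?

1

2 of the 5 respondents are poor, so H = 2/5 = 0.400.
A headcount ratio of at most 20% allows at most ⌊0.20 × 5⌋ = 1 poor respondents.
So at least 2 − 1 = 1 must be lifted.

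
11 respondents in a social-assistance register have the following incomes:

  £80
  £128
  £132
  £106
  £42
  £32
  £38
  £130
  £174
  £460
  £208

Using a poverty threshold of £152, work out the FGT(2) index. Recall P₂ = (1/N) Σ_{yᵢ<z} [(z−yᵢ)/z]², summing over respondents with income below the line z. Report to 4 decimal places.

Below the line: £32, £38, £42, £80, £106, £128, £130, £132 (q = 8 of N = 11).
Shortfall ratios: (152−32)/152 = 0.7895; (152−38)/152 = 0.7500; (152−42)/152 = 0.7237; (152−80)/152 = 0.4737; (152−106)/152 = 0.3026; (152−128)/152 = 0.1579; (152−130)/152 = 0.1447; (152−132)/152 = 0.1316.
Squared: 0.6233; 0.5625; 0.5237; 0.2244; 0.0916; 0.0249; 0.0209; 0.0173.
Sum = 2.088643; P₂ = 2.088643 / 11 = 0.1899.

0.1899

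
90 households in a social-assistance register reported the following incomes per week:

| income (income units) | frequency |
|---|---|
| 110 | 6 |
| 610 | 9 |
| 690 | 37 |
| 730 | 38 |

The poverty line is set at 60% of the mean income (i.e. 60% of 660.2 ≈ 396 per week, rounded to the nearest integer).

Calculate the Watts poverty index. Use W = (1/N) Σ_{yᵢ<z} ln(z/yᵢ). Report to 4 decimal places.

Below the line: 6×110 (q = 6 of N = 90).
ln(z/y) terms: ln(396/110) = 1.2809 (×6).
W = 7.685603 / 90 = 0.0854.

0.0854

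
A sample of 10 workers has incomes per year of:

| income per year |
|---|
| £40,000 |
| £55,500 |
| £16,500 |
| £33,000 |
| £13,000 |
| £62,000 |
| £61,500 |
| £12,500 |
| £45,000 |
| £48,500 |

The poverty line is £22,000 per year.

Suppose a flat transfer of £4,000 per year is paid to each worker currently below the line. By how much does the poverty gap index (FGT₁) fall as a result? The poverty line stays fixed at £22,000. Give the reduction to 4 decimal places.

0.0545

Before: below the line — £12,500, £13,000, £16,500; poverty gap index (FGT₁) = 0.109091.
After the £4,000 transfer: below the line — £16,500, £17,000, £20,500; poverty gap index (FGT₁) = 0.054545.
Reduction = 0.109091 − 0.054545 = 0.0545.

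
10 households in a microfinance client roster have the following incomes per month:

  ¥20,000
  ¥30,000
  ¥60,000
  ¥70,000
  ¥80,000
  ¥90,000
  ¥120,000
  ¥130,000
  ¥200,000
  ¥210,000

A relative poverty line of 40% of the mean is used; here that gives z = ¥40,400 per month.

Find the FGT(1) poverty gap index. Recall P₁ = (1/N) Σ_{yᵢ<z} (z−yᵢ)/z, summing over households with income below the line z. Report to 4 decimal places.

Incomes under z: ¥20,000, ¥30,000 (q = 2 of N = 10).
Relative gaps: (40400−20000)/40400 = 0.5050; (40400−30000)/40400 = 0.2574.
Σ = 0.762376. Dividing by the full population N = 10 gives P₁ = 0.0762.

0.0762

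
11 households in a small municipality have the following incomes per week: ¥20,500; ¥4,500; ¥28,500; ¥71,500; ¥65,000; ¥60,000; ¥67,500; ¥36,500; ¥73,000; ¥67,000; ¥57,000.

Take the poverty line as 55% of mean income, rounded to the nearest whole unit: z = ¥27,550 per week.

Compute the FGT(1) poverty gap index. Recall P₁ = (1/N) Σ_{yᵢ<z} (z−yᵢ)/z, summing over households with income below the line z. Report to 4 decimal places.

Below z: ¥4,500, ¥20,500 (q = 2 of N = 11).
Relative gaps: (27550−4500)/27550 = 0.8367; (27550−20500)/27550 = 0.2559.
Sum of shortfalls = 1.092559; P₁ averages over all N: 1.092559 / 11 = 0.0993.

0.0993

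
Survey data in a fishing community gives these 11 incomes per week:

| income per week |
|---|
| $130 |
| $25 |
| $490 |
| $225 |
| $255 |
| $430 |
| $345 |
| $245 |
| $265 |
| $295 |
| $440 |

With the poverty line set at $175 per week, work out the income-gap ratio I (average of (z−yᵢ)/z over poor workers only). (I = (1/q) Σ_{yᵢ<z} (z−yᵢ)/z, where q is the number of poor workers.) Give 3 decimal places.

0.557

Poor units: $25, $130 (q = 2 of N = 11).
Relative gaps: 0.8571, 0.2571; sum = 1.114286.
The income-gap ratio divides by q (the poor only): 1.114286 / 2 = 0.557.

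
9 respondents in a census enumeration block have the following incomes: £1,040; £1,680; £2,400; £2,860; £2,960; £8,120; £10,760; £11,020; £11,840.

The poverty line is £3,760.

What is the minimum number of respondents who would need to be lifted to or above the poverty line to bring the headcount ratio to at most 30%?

3

Currently q = 5 of N = 9 are below the line (H = 0.556).
A headcount ratio of at most 30% allows at most ⌊0.30 × 9⌋ = 2 poor respondents.
So at least 5 − 2 = 3 must be lifted.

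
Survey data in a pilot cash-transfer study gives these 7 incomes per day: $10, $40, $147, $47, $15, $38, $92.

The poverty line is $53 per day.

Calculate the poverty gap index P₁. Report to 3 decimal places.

Incomes under z: $10, $15, $38, $40, $47 (q = 5 of N = 7).
Shortfall ratios: (53−10)/53 = 0.8113; (53−15)/53 = 0.7170; (53−38)/53 = 0.2830; (53−40)/53 = 0.2453; (53−47)/53 = 0.1132.
Σ = 2.169811. Dividing by the full population N = 7 gives P₁ = 0.310.

0.310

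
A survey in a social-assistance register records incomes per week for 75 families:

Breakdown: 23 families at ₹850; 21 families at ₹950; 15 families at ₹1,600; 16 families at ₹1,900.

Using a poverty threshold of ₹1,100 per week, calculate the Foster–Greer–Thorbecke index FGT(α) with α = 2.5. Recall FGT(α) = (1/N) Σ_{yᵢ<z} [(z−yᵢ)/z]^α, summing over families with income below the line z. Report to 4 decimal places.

0.0095

Incomes under z: 23×₹850, 21×₹950 (q = 44 of N = 75).
Shortfall ratios: (1100−850)/1100 = 0.2273 (×23); (1100−950)/1100 = 0.1364 (×21).
Raised to α = 2.5: 0.02462 (×23); 0.00687 (×21).
Sum = 0.710565; FGT(2.5) = 0.710565 / 75 = 0.0095.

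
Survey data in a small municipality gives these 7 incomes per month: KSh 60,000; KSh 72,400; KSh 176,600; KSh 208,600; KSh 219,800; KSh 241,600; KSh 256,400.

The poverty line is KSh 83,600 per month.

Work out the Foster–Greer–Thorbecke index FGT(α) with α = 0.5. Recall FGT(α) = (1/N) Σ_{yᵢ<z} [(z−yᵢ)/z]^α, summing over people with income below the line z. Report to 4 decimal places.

Incomes under z: KSh 60,000, KSh 72,400 (q = 2 of N = 7).
Normalized shortfalls: (83600−60000)/83600 = 0.2823; (83600−72400)/83600 = 0.1340.
Raised to α = 0.5: 0.53132; 0.36602.
Sum = 0.897337; FGT(0.5) = 0.897337 / 7 = 0.1282.

0.1282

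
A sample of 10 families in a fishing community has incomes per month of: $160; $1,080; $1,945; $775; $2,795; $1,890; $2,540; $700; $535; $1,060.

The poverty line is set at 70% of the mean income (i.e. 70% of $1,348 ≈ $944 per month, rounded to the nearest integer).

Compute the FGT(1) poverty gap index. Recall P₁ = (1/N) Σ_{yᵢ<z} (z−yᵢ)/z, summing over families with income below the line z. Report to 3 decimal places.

0.170

Below the line: $160, $535, $700, $775 (q = 4 of N = 10).
Gap ratios (z−y)/z: (944−160)/944 = 0.8305; (944−535)/944 = 0.4333; (944−700)/944 = 0.2585; (944−775)/944 = 0.1790.
Sum of shortfalls = 1.701271; P₁ averages over all N: 1.701271 / 10 = 0.170.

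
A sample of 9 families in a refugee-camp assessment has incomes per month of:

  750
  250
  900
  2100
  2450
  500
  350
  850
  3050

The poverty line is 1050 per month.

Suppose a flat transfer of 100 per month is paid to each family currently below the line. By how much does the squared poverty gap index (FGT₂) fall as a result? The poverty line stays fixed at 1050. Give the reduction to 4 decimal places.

0.0484

Before: below the line — 250, 350, 500, 750, 850, 900; squared poverty gap index (FGT₂) = 0.159738.
After the 100 transfer: below the line — 350, 450, 600, 850, 950, 1000; squared poverty gap index (FGT₂) = 0.111363.
Reduction = 0.159738 − 0.111363 = 0.0484.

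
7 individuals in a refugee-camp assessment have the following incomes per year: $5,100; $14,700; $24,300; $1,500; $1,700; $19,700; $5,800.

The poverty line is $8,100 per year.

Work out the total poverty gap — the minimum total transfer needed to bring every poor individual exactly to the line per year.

$18,300

Below z: $1,500, $1,700, $5,100, $5,800 (q = 4 of N = 7).
Individual gaps: 8100−1500 = 6600; 8100−1700 = 6400; 8100−5100 = 3000; 8100−5800 = 2300.
Aggregate gap = $18,300.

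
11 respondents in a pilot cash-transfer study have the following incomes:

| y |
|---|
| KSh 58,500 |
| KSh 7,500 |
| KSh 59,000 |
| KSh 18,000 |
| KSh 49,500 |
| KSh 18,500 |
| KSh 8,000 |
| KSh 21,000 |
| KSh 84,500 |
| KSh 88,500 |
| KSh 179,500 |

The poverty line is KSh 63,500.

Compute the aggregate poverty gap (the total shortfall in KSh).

Below z: KSh 7,500, KSh 8,000, KSh 18,000, KSh 18,500, KSh 21,000, KSh 49,500, KSh 58,500, KSh 59,000 (q = 8 of N = 11).
Individual gaps: 63500−7500 = 56000; 63500−8000 = 55500; 63500−18000 = 45500; 63500−18500 = 45000; 63500−21000 = 42500; 63500−49500 = 14000; 63500−58500 = 5000; 63500−59000 = 4500.
Aggregate gap = KSh 268,000.

KSh 268,000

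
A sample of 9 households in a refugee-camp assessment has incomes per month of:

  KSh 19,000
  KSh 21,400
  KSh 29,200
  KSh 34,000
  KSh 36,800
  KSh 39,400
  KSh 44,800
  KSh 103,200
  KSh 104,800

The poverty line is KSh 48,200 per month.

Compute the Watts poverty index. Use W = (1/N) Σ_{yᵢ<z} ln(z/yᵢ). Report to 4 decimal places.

0.3486

Below the line: KSh 19,000, KSh 21,400, KSh 29,200, KSh 34,000, KSh 36,800, KSh 39,400, KSh 44,800 (q = 7 of N = 9).
ln(z/y) terms: ln(48200/19000) = 0.9309; ln(48200/21400) = 0.8120; ln(48200/29200) = 0.5012; ln(48200/34000) = 0.3490; ln(48200/36800) = 0.2699; ln(48200/39400) = 0.2016; ln(48200/44800) = 0.0732.
W = 3.137682 / 9 = 0.3486.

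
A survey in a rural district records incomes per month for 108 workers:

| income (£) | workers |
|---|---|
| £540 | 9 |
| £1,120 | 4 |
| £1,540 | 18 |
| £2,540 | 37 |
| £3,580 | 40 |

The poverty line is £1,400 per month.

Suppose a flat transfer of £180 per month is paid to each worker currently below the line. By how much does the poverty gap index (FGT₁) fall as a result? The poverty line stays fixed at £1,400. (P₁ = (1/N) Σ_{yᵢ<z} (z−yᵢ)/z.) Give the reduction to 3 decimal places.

0.015

Before: below the line — 9×£540, 4×£1,120; poverty gap index (FGT₁) = 0.05860.
After the £180 transfer: below the line — 9×£720, 4×£1,300; poverty gap index (FGT₁) = 0.04312.
Reduction = 0.05860 − 0.04312 = 0.015.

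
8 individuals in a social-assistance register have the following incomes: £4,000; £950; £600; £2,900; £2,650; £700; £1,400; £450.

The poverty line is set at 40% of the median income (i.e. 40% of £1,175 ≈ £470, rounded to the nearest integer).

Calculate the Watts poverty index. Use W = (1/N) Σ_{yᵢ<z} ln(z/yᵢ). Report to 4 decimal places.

Poor units: £450 (q = 1 of N = 8).
Log gaps: ln(470/450) = 0.0435.
W = 0.043485 / 8 = 0.0054.

0.0054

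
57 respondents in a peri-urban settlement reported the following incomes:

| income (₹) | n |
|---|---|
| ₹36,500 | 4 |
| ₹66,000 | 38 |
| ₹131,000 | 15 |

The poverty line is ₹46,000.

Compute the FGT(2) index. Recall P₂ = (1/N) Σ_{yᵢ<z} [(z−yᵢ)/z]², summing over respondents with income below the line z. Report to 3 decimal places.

Incomes under z: 4×₹36,500 (q = 4 of N = 57).
Gap ratios (z−y)/z: (46000−36500)/46000 = 0.2065 (×4).
Squared: 0.0427 (×4).
Sum = 0.170605; P₂ = 0.170605 / 57 = 0.003.

0.003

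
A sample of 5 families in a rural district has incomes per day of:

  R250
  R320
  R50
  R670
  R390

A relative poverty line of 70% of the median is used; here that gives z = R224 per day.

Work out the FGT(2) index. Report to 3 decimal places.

Incomes under z: R50 (q = 1 of N = 5).
Relative gaps: (224−50)/224 = 0.7768.
Squared: 0.6034.
Sum = 0.603396; P₂ = 0.603396 / 5 = 0.121.

0.121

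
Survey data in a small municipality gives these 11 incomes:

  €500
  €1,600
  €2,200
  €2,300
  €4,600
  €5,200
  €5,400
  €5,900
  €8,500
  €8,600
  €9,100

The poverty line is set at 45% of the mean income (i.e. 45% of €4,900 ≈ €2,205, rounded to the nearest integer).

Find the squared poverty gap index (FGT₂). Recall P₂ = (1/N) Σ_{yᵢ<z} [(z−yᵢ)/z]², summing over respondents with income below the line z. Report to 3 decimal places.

0.061

Below z: €500, €1,600, €2,200 (q = 3 of N = 11).
Gap ratios (z−y)/z: (2205−500)/2205 = 0.7732; (2205−1600)/2205 = 0.2744; (2205−2200)/2205 = 0.0023.
Squared: 0.5979; 0.0753; 0.0000.
Sum = 0.673192; P₂ = 0.673192 / 11 = 0.061.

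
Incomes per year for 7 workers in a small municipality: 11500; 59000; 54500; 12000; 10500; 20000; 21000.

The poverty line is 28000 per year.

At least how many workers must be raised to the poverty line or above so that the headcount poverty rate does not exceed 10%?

5

Currently q = 5 of N = 7 are below the line (H = 0.714).
A headcount ratio of at most 10% allows at most ⌊0.10 × 7⌋ = 0 poor workers.
So at least 5 − 0 = 5 must be lifted.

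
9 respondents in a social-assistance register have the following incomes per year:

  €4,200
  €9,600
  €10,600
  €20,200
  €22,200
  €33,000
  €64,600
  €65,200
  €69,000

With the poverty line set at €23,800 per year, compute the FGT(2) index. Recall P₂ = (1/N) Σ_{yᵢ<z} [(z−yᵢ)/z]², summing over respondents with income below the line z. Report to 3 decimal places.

0.152

Below the line: €4,200, €9,600, €10,600, €20,200, €22,200 (q = 5 of N = 9).
Gap ratios (z−y)/z: (23800−4200)/23800 = 0.8235; (23800−9600)/23800 = 0.5966; (23800−10600)/23800 = 0.5546; (23800−20200)/23800 = 0.1513; (23800−22200)/23800 = 0.0672.
Squared: 0.6782; 0.3560; 0.3076; 0.0229; 0.0045.
Sum = 1.369183; P₂ = 1.369183 / 9 = 0.152.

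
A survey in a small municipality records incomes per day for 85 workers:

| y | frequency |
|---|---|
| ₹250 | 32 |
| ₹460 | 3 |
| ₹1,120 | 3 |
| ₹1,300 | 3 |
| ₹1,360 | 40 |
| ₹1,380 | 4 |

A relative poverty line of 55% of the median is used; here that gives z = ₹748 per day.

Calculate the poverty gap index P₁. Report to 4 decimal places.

Below the line: 32×₹250, 3×₹460 (q = 35 of N = 85).
Gap ratios (z−y)/z: (748−250)/748 = 0.6658 (×32); (748−460)/748 = 0.3850 (×3).
Sum of shortfalls = 22.459893; P₁ averages over all N: 22.459893 / 85 = 0.2642.

0.2642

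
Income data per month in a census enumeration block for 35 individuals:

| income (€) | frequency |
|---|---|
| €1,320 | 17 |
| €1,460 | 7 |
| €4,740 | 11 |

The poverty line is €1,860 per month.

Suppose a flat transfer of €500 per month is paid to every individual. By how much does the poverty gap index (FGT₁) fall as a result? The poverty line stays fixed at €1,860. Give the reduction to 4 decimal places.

0.1736

Before: below the line — 17×€1,320, 7×€1,460; poverty gap index (FGT₁) = 0.184025.
After the €500 transfer: below the line — 17×€1,820; poverty gap index (FGT₁) = 0.010445.
Reduction = 0.184025 − 0.010445 = 0.1736.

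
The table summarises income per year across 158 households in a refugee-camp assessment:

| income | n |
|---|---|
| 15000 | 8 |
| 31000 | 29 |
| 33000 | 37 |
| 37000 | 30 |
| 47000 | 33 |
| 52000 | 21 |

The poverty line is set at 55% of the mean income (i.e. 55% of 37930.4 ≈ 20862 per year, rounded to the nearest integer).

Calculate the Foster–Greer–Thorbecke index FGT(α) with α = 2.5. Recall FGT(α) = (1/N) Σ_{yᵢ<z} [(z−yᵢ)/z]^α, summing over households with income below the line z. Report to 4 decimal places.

0.0021

Poor units: 8×15000 (q = 8 of N = 158).
Shortfall ratios: (20862−15000)/20862 = 0.2810 (×8).
Raised to α = 2.5: 0.04185 (×8).
Sum = 0.334823; FGT(2.5) = 0.334823 / 158 = 0.0021.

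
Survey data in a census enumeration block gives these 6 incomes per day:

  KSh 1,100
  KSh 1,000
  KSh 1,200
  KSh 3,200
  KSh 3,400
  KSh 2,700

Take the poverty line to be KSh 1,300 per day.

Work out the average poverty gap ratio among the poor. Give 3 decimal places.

Incomes under z: KSh 1,000, KSh 1,100, KSh 1,200 (q = 3 of N = 6).
Shortfall ratios (z−y)/z: 0.2308, 0.1538, 0.0769; sum = 0.461538.
The income-gap ratio divides by q (the poor only): 0.461538 / 3 = 0.154.

0.154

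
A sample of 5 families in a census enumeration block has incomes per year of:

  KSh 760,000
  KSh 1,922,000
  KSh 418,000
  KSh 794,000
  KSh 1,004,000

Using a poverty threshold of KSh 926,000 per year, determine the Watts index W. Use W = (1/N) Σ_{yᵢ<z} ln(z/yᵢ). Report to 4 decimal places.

0.2293

Poor units: KSh 418,000, KSh 760,000, KSh 794,000 (q = 3 of N = 5).
Log shortfalls: ln(926000/418000) = 0.7954; ln(926000/760000) = 0.1976; ln(926000/794000) = 0.1538.
W = 1.146739 / 5 = 0.2293.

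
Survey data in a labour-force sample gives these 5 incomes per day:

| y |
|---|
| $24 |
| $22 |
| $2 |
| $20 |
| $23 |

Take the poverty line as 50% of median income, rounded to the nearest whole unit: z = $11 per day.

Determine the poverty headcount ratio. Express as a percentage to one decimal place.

20.0%

1 of the 5 workers have income below $11.
H = 1/5 = 20.0%.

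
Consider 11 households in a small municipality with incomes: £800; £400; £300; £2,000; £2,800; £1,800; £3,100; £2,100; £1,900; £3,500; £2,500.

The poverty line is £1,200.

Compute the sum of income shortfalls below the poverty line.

Below z: £300, £400, £800 (q = 3 of N = 11).
Individual gaps: 1200−300 = 900; 1200−400 = 800; 1200−800 = 400.
Aggregate gap = £2,100.

£2,100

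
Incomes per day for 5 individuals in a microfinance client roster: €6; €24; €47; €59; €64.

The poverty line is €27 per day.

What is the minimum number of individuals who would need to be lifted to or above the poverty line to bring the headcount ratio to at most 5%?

2

Currently q = 2 of N = 5 are below the line (H = 0.400).
A headcount ratio of at most 5% allows at most ⌊0.05 × 5⌋ = 0 poor individuals.
So at least 2 − 0 = 2 must be lifted.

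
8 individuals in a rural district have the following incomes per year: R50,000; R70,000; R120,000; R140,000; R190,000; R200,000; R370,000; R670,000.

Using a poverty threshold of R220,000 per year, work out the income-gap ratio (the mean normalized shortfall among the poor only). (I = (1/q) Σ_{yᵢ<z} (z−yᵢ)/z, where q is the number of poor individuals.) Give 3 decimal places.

Poor units: R50,000, R70,000, R120,000, R140,000, R190,000, R200,000 (q = 6 of N = 8).
Relative gaps: 0.7727, 0.6818, 0.4545, 0.3636, 0.1364, 0.0909; sum = 2.500000.
I averages over the q = 6 poor units only: 2.500000 / 6 = 0.417.

0.417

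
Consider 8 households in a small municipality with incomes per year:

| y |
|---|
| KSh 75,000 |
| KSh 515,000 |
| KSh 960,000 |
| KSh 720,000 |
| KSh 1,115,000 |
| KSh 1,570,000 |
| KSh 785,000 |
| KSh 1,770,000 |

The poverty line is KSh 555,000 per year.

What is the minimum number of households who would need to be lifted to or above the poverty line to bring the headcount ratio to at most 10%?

Currently q = 2 of N = 8 are below the line (H = 0.250).
A headcount ratio of at most 10% allows at most ⌊0.10 × 8⌋ = 0 poor households.
So at least 2 − 0 = 2 must be lifted.

2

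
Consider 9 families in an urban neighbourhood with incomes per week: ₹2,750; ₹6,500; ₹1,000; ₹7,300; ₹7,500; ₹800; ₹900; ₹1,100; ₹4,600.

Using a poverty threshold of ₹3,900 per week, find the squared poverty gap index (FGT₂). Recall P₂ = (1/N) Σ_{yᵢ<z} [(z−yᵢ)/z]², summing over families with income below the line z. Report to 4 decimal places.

0.2643

Below z: ₹800, ₹900, ₹1,000, ₹1,100, ₹2,750 (q = 5 of N = 9).
Shortfall ratios: (3900−800)/3900 = 0.7949; (3900−900)/3900 = 0.7692; (3900−1000)/3900 = 0.7436; (3900−1100)/3900 = 0.7179; (3900−2750)/3900 = 0.2949.
Squared: 0.6318; 0.5917; 0.5529; 0.5155; 0.0869.
Sum = 2.378863; P₂ = 2.378863 / 9 = 0.2643.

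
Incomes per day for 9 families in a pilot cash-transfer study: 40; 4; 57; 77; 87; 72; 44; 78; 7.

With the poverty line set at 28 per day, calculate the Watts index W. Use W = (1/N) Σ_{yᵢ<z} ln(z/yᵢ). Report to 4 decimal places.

Poor units: 4, 7 (q = 2 of N = 9).
Log gaps: ln(28/4) = 1.9459; ln(28/7) = 1.3863.
W = 3.332205 / 9 = 0.3702.

0.3702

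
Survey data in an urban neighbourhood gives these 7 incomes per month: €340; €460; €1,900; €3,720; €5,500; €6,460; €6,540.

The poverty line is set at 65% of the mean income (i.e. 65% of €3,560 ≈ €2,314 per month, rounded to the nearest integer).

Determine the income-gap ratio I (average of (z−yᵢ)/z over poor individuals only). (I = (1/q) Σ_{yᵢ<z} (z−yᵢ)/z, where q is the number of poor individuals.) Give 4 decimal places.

0.6111

Below the line: €340, €460, €1,900 (q = 3 of N = 7).
Relative gaps: 0.8531, 0.8012, 0.1789; sum = 1.833189.
The income-gap ratio divides by q (the poor only): 1.833189 / 3 = 0.6111.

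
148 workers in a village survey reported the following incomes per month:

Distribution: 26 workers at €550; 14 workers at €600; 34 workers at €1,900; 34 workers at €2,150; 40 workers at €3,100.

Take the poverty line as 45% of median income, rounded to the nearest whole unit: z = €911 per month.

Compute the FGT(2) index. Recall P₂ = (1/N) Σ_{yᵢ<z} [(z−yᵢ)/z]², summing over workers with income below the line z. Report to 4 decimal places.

Below z: 26×€550, 14×€600 (q = 40 of N = 148).
Relative gaps: (911−550)/911 = 0.3963 (×26); (911−600)/911 = 0.3414 (×14).
Squared: 0.1570 (×26); 0.1165 (×14).
Sum = 5.714327; P₂ = 5.714327 / 148 = 0.0386.

0.0386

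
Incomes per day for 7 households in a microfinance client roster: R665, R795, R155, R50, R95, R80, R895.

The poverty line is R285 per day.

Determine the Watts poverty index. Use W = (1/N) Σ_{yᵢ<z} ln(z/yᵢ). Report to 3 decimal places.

0.674

Poor units: R50, R80, R95, R155 (q = 4 of N = 7).
Log gaps: ln(285/50) = 1.7405; ln(285/80) = 1.2705; ln(285/95) = 1.0986; ln(285/155) = 0.6091.
W = 4.718605 / 7 = 0.674.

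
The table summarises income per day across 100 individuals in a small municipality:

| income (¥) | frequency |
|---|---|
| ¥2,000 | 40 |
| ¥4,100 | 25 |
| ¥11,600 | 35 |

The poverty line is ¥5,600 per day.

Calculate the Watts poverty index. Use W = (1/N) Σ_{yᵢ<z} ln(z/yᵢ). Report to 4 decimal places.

Below the line: 40×¥2,000, 25×¥4,100 (q = 65 of N = 100).
Log gaps: ln(5600/2000) = 1.0296 (×40); ln(5600/4100) = 0.3118 (×25).
W = 48.979267 / 100 = 0.4898.

0.4898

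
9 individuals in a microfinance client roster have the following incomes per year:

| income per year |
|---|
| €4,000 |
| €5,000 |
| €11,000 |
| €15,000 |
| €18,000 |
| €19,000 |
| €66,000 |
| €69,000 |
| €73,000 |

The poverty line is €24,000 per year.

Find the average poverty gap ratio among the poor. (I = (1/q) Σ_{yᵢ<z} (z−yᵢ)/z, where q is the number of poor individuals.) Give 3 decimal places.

Poor units: €4,000, €5,000, €11,000, €15,000, €18,000, €19,000 (q = 6 of N = 9).
Shortfall ratios (z−y)/z: 0.8333, 0.7917, 0.5417, 0.3750, 0.2500, 0.2083; sum = 3.000000.
I averages over the q = 6 poor units only: 3.000000 / 6 = 0.500.

0.500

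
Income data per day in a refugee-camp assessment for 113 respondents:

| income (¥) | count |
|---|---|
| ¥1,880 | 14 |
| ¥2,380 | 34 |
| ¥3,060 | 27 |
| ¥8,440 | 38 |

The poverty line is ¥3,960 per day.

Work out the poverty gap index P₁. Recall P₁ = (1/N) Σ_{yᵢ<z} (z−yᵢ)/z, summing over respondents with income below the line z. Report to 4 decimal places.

Poor units: 14×¥1,880, 34×¥2,380, 27×¥3,060 (q = 75 of N = 113).
Normalized shortfalls: (3960−1880)/3960 = 0.5253 (×14); (3960−2380)/3960 = 0.3990 (×34); (3960−3060)/3960 = 0.2273 (×27).
Σ = 27.055556. Dividing by the full population N = 113 gives P₁ = 0.2394.

0.2394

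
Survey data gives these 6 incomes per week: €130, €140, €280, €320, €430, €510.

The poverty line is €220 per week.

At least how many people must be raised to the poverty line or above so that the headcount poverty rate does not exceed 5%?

Currently q = 2 of N = 6 are below the line (H = 0.333).
A headcount ratio of at most 5% allows at most ⌊0.05 × 6⌋ = 0 poor people.
So at least 2 − 0 = 2 must be lifted.

2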